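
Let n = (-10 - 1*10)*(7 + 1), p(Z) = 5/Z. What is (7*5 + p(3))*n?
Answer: -17600/3 ≈ -5866.7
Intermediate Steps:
n = -160 (n = (-10 - 10)*8 = -20*8 = -160)
(7*5 + p(3))*n = (7*5 + 5/3)*(-160) = (35 + 5*(1/3))*(-160) = (35 + 5/3)*(-160) = (110/3)*(-160) = -17600/3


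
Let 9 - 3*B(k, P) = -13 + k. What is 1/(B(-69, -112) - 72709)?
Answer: -3/218036 ≈ -1.3759e-5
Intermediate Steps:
B(k, P) = 22/3 - k/3 (B(k, P) = 3 - (-13 + k)/3 = 3 + (13/3 - k/3) = 22/3 - k/3)
1/(B(-69, -112) - 72709) = 1/((22/3 - 1/3*(-69)) - 72709) = 1/((22/3 + 23) - 72709) = 1/(91/3 - 72709) = 1/(-218036/3) = -3/218036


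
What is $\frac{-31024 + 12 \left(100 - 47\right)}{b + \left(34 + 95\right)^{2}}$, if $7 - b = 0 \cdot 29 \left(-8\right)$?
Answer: $- \frac{7597}{4162} \approx -1.8253$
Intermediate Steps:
$b = 7$ ($b = 7 - 0 \cdot 29 \left(-8\right) = 7 - 0 \left(-8\right) = 7 - 0 = 7 + 0 = 7$)
$\frac{-31024 + 12 \left(100 - 47\right)}{b + \left(34 + 95\right)^{2}} = \frac{-31024 + 12 \left(100 - 47\right)}{7 + \left(34 + 95\right)^{2}} = \frac{-31024 + 12 \cdot 53}{7 + 129^{2}} = \frac{-31024 + 636}{7 + 16641} = - \frac{30388}{16648} = \left(-30388\right) \frac{1}{16648} = - \frac{7597}{4162}$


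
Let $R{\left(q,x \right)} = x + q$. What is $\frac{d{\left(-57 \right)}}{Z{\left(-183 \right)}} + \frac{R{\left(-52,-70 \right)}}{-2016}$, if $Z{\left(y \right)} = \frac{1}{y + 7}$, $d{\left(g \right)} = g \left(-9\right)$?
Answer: $- \frac{91010243}{1008} \approx -90288.0$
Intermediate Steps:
$d{\left(g \right)} = - 9 g$
$Z{\left(y \right)} = \frac{1}{7 + y}$
$R{\left(q,x \right)} = q + x$
$\frac{d{\left(-57 \right)}}{Z{\left(-183 \right)}} + \frac{R{\left(-52,-70 \right)}}{-2016} = \frac{\left(-9\right) \left(-57\right)}{\frac{1}{7 - 183}} + \frac{-52 - 70}{-2016} = \frac{513}{\frac{1}{-176}} - - \frac{61}{1008} = \frac{513}{- \frac{1}{176}} + \frac{61}{1008} = 513 \left(-176\right) + \frac{61}{1008} = -90288 + \frac{61}{1008} = - \frac{91010243}{1008}$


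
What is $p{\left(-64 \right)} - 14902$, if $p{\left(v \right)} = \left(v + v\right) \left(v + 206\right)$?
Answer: $-33078$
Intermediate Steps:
$p{\left(v \right)} = 2 v \left(206 + v\right)$
$p{\left(-64 \right)} - 14902 = 2 \left(-64\right) \left(206 - 64\right) - 14902 = 2 \left(-64\right) 142 - 14902 = -18176 - 14902 = -33078$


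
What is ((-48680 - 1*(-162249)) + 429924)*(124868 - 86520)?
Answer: 20841869564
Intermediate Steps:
((-48680 - 1*(-162249)) + 429924)*(124868 - 86520) = ((-48680 + 162249) + 429924)*38348 = (113569 + 429924)*38348 = 543493*38348 = 20841869564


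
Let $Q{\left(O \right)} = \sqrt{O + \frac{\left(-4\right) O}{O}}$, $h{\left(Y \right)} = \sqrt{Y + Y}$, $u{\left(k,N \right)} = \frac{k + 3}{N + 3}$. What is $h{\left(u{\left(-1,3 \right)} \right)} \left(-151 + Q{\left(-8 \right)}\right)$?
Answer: $\frac{\sqrt{6} \left(-151 + 2 i \sqrt{3}\right)}{3} \approx -123.29 + 2.8284 i$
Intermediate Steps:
$u{\left(k,N \right)} = \frac{3 + k}{3 + N}$
$h{\left(Y \right)} = \sqrt{2} \sqrt{Y}$ ($h{\left(Y \right)} = \sqrt{2 Y} = \sqrt{2} \sqrt{Y}$)
$Q{\left(O \right)} = \sqrt{-4 + O}$ ($Q{\left(O \right)} = \sqrt{O - 4} = \sqrt{-4 + O}$)
$h{\left(u{\left(-1,3 \right)} \right)} \left(-151 + Q{\left(-8 \right)}\right) = \sqrt{2} \sqrt{\frac{3 - 1}{3 + 3}} \left(-151 + \sqrt{-4 - 8}\right) = \sqrt{2} \sqrt{\frac{1}{6} \cdot 2} \left(-151 + \sqrt{-12}\right) = \sqrt{2} \sqrt{\frac{1}{6} \cdot 2} \left(-151 + 2 i \sqrt{3}\right) = \frac{\sqrt{2}}{\sqrt{3}} \left(-151 + 2 i \sqrt{3}\right) = \sqrt{2} \frac{\sqrt{3}}{3} \left(-151 + 2 i \sqrt{3}\right) = \frac{\sqrt{6}}{3} \left(-151 + 2 i \sqrt{3}\right) = \frac{\sqrt{6} \left(-151 + 2 i \sqrt{3}\right)}{3}$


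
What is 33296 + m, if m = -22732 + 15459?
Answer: 26023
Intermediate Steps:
m = -7273
33296 + m = 33296 - 7273 = 26023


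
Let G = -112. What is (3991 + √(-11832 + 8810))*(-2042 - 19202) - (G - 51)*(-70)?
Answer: -84796214 - 21244*I*√3022 ≈ -8.4796e+7 - 1.1678e+6*I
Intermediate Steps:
(3991 + √(-11832 + 8810))*(-2042 - 19202) - (G - 51)*(-70) = (3991 + √(-11832 + 8810))*(-2042 - 19202) - (-112 - 51)*(-70) = (3991 + √(-3022))*(-21244) - (-163)*(-70) = (3991 + I*√3022)*(-21244) - 1*11410 = (-84784804 - 21244*I*√3022) - 11410 = -84796214 - 21244*I*√3022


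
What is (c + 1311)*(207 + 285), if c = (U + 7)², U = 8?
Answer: 755712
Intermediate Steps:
c = 225 (c = (8 + 7)² = 15² = 225)
(c + 1311)*(207 + 285) = (225 + 1311)*(207 + 285) = 1536*492 = 755712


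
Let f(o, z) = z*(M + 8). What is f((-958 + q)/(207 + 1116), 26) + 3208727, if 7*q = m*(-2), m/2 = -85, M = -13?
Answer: 3208597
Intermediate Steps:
m = -170 (m = 2*(-85) = -170)
q = 340/7 (q = (-170*(-2))/7 = (⅐)*340 = 340/7 ≈ 48.571)
f(o, z) = -5*z (f(o, z) = z*(-13 + 8) = z*(-5) = -5*z)
f((-958 + q)/(207 + 1116), 26) + 3208727 = -5*26 + 3208727 = -130 + 3208727 = 3208597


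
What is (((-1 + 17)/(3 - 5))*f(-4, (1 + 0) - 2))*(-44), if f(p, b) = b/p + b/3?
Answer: -88/3 ≈ -29.333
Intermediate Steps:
f(p, b) = b/3 + b/p (f(p, b) = b/p + b*(⅓) = b/p + b/3 = b/3 + b/p)
(((-1 + 17)/(3 - 5))*f(-4, (1 + 0) - 2))*(-44) = (((-1 + 17)/(3 - 5))*(((1 + 0) - 2)/3 + ((1 + 0) - 2)/(-4)))*(-44) = ((16/(-2))*((1 - 2)/3 + (1 - 2)*(-¼)))*(-44) = ((16*(-½))*((⅓)*(-1) - 1*(-¼)))*(-44) = -8*(-⅓ + ¼)*(-44) = -8*(-1/12)*(-44) = (⅔)*(-44) = -88/3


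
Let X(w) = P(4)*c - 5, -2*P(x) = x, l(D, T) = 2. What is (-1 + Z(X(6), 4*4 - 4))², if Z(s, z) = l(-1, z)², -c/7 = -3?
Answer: 9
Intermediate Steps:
P(x) = -x/2
c = 21 (c = -7*(-3) = 21)
X(w) = -47 (X(w) = -½*4*21 - 5 = -2*21 - 5 = -42 - 5 = -47)
Z(s, z) = 4 (Z(s, z) = 2² = 4)
(-1 + Z(X(6), 4*4 - 4))² = (-1 + 4)² = 3² = 9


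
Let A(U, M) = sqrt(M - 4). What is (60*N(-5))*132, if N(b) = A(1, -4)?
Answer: 15840*I*sqrt(2) ≈ 22401.0*I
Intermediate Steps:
A(U, M) = sqrt(-4 + M)
N(b) = 2*I*sqrt(2) (N(b) = sqrt(-4 - 4) = sqrt(-8) = 2*I*sqrt(2))
(60*N(-5))*132 = (60*(2*I*sqrt(2)))*132 = (120*I*sqrt(2))*132 = 15840*I*sqrt(2)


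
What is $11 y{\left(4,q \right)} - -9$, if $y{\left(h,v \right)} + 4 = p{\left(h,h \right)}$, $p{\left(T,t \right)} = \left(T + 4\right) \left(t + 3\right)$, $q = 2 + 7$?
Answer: $581$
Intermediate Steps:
$q = 9$
$p{\left(T,t \right)} = \left(3 + t\right) \left(4 + T\right)$ ($p{\left(T,t \right)} = \left(4 + T\right) \left(3 + t\right) = \left(3 + t\right) \left(4 + T\right)$)
$y{\left(h,v \right)} = 8 + h^{2} + 7 h$ ($y{\left(h,v \right)} = -4 + \left(12 + 3 h + 4 h + h h\right) = -4 + \left(12 + 3 h + 4 h + h^{2}\right) = -4 + \left(12 + h^{2} + 7 h\right) = 8 + h^{2} + 7 h$)
$11 y{\left(4,q \right)} - -9 = 11 \left(8 + 4^{2} + 7 \cdot 4\right) - -9 = 11 \left(8 + 16 + 28\right) + 9 = 11 \cdot 52 + 9 = 572 + 9 = 581$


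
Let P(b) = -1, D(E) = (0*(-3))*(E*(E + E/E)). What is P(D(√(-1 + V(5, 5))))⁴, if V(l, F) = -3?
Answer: 1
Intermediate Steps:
D(E) = 0 (D(E) = 0*(E*(E + 1)) = 0*(E*(1 + E)) = 0)
P(D(√(-1 + V(5, 5))))⁴ = (-1)⁴ = 1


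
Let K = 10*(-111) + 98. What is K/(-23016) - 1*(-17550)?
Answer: 100982953/5754 ≈ 17550.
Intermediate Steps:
K = -1012 (K = -1110 + 98 = -1012)
K/(-23016) - 1*(-17550) = -1012/(-23016) - 1*(-17550) = -1012*(-1/23016) + 17550 = 253/5754 + 17550 = 100982953/5754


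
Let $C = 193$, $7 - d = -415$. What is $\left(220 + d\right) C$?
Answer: $123906$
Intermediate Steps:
$d = 422$ ($d = 7 - -415 = 7 + 415 = 422$)
$\left(220 + d\right) C = \left(220 + 422\right) 193 = 642 \cdot 193 = 123906$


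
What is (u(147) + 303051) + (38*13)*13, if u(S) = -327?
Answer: 309146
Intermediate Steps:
(u(147) + 303051) + (38*13)*13 = (-327 + 303051) + (38*13)*13 = 302724 + 494*13 = 302724 + 6422 = 309146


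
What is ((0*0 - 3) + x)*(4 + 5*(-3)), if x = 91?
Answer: -968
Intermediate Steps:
((0*0 - 3) + x)*(4 + 5*(-3)) = ((0*0 - 3) + 91)*(4 + 5*(-3)) = ((0 - 3) + 91)*(4 - 15) = (-3 + 91)*(-11) = 88*(-11) = -968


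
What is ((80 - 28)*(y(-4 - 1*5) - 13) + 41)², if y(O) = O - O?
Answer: 403225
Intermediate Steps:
y(O) = 0
((80 - 28)*(y(-4 - 1*5) - 13) + 41)² = ((80 - 28)*(0 - 13) + 41)² = (52*(-13) + 41)² = (-676 + 41)² = (-635)² = 403225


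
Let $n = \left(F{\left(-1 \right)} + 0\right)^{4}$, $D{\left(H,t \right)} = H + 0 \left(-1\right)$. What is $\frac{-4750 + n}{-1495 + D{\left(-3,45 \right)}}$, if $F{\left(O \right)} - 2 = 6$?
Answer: $\frac{327}{749} \approx 0.43658$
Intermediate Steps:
$D{\left(H,t \right)} = H$ ($D{\left(H,t \right)} = H + 0 = H$)
$F{\left(O \right)} = 8$ ($F{\left(O \right)} = 2 + 6 = 8$)
$n = 4096$ ($n = \left(8 + 0\right)^{4} = 8^{4} = 4096$)
$\frac{-4750 + n}{-1495 + D{\left(-3,45 \right)}} = \frac{-4750 + 4096}{-1495 - 3} = - \frac{654}{-1498} = \left(-654\right) \left(- \frac{1}{1498}\right) = \frac{327}{749}$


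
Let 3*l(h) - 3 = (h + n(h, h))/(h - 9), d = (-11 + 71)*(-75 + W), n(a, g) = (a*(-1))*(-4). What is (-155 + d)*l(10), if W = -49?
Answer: -402535/3 ≈ -1.3418e+5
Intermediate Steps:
n(a, g) = 4*a (n(a, g) = -a*(-4) = 4*a)
d = -7440 (d = (-11 + 71)*(-75 - 49) = 60*(-124) = -7440)
l(h) = 1 + 5*h/(3*(-9 + h)) (l(h) = 1 + ((h + 4*h)/(h - 9))/3 = 1 + ((5*h)/(-9 + h))/3 = 1 + (5*h/(-9 + h))/3 = 1 + 5*h/(3*(-9 + h)))
(-155 + d)*l(10) = (-155 - 7440)*((-27 + 8*10)/(3*(-9 + 10))) = -7595*(-27 + 80)/(3*1) = -7595*53/3 = -402535/3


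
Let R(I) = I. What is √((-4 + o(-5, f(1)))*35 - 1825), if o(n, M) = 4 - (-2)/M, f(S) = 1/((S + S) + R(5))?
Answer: I*√1335 ≈ 36.538*I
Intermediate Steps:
f(S) = 1/(5 + 2*S) (f(S) = 1/((S + S) + 5) = 1/(2*S + 5) = 1/(5 + 2*S))
o(n, M) = 4 + 2/M
√((-4 + o(-5, f(1)))*35 - 1825) = √((-4 + (4 + 2/(1/(5 + 2*1))))*35 - 1825) = √((-4 + (4 + 2/(1/(5 + 2))))*35 - 1825) = √((-4 + (4 + 2/(1/7)))*35 - 1825) = √((-4 + (4 + 2/(⅐)))*35 - 1825) = √((-4 + (4 + 2*7))*35 - 1825) = √((-4 + (4 + 14))*35 - 1825) = √((-4 + 18)*35 - 1825) = √(14*35 - 1825) = √(490 - 1825) = √(-1335) = I*√1335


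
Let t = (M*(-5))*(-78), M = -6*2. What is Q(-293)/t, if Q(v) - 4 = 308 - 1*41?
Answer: -271/4680 ≈ -0.057906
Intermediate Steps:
M = -12
t = -4680 (t = -12*(-5)*(-78) = 60*(-78) = -4680)
Q(v) = 271 (Q(v) = 4 + (308 - 1*41) = 4 + (308 - 41) = 4 + 267 = 271)
Q(-293)/t = 271/(-4680) = 271*(-1/4680) = -271/4680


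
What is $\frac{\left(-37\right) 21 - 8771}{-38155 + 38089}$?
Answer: $\frac{434}{3} \approx 144.67$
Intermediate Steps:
$\frac{\left(-37\right) 21 - 8771}{-38155 + 38089} = \frac{-777 - 8771}{-66} = \left(-9548\right) \left(- \frac{1}{66}\right) = \frac{434}{3}$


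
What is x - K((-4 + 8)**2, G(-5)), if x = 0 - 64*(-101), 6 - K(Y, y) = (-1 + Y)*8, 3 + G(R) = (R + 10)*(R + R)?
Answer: 6578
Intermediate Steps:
G(R) = -3 + 2*R*(10 + R) (G(R) = -3 + (R + 10)*(R + R) = -3 + (10 + R)*(2*R) = -3 + 2*R*(10 + R))
K(Y, y) = 14 - 8*Y (K(Y, y) = 6 - (-1 + Y)*8 = 6 - (-8 + 8*Y) = 6 + (8 - 8*Y) = 14 - 8*Y)
x = 6464 (x = 0 + 6464 = 6464)
x - K((-4 + 8)**2, G(-5)) = 6464 - (14 - 8*(-4 + 8)**2) = 6464 - (14 - 8*4**2) = 6464 - (14 - 8*16) = 6464 - (14 - 128) = 6464 - 1*(-114) = 6464 + 114 = 6578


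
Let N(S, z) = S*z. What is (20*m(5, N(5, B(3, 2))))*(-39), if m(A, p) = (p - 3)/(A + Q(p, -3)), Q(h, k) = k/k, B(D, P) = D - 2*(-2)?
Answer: -4160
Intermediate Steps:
B(D, P) = 4 + D (B(D, P) = D + 4 = 4 + D)
Q(h, k) = 1
m(A, p) = (-3 + p)/(1 + A) (m(A, p) = (p - 3)/(A + 1) = (-3 + p)/(1 + A))
(20*m(5, N(5, B(3, 2))))*(-39) = (20*((-3 + 5*(4 + 3))/(1 + 5)))*(-39) = (20*((-3 + 5*7)/6))*(-39) = (20*((-3 + 35)/6))*(-39) = (20*((1/6)*32))*(-39) = (20*(16/3))*(-39) = (320/3)*(-39) = -4160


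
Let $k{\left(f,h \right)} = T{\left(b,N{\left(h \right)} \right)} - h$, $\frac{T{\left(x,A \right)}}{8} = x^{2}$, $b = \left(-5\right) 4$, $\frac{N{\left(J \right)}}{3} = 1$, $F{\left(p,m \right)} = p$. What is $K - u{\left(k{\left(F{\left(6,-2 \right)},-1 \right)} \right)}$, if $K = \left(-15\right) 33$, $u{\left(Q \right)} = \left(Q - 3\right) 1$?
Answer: $-3693$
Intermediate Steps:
$N{\left(J \right)} = 3$ ($N{\left(J \right)} = 3 \cdot 1 = 3$)
$b = -20$
$T{\left(x,A \right)} = 8 x^{2}$
$k{\left(f,h \right)} = 3200 - h$ ($k{\left(f,h \right)} = 8 \left(-20\right)^{2} - h = 8 \cdot 400 - h = 3200 - h$)
$u{\left(Q \right)} = -3 + Q$ ($u{\left(Q \right)} = \left(-3 + Q\right) 1 = -3 + Q$)
$K = -495$
$K - u{\left(k{\left(F{\left(6,-2 \right)},-1 \right)} \right)} = -495 - \left(-3 + \left(3200 - -1\right)\right) = -495 - \left(-3 + \left(3200 + 1\right)\right) = -495 - \left(-3 + 3201\right) = -495 - 3198 = -3693$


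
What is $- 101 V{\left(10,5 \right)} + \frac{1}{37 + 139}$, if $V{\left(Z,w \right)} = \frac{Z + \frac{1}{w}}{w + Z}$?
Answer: $- \frac{302167}{4400} \approx -68.674$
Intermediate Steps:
$V{\left(Z,w \right)} = \frac{Z + \frac{1}{w}}{Z + w}$
$- 101 V{\left(10,5 \right)} + \frac{1}{37 + 139} = - 101 \frac{1 + 10 \cdot 5}{5 \left(10 + 5\right)} + \frac{1}{37 + 139} = - 101 \frac{1 + 50}{5 \cdot 15} + \frac{1}{176} = - 101 \cdot \frac{1}{5} \cdot \frac{1}{15} \cdot 51 + \frac{1}{176} = \left(-101\right) \frac{17}{25} + \frac{1}{176} = - \frac{1717}{25} + \frac{1}{176} = - \frac{302167}{4400}$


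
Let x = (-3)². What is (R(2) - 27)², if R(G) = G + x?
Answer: 256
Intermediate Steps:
x = 9
R(G) = 9 + G (R(G) = G + 9 = 9 + G)
(R(2) - 27)² = ((9 + 2) - 27)² = (11 - 27)² = (-16)² = 256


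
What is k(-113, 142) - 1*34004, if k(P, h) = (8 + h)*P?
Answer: -50954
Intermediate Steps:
k(P, h) = P*(8 + h)
k(-113, 142) - 1*34004 = -113*(8 + 142) - 1*34004 = -113*150 - 34004 = -16950 - 34004 = -50954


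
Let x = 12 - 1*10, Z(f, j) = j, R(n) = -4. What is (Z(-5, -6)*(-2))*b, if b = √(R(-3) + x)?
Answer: 12*I*√2 ≈ 16.971*I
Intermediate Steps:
x = 2 (x = 12 - 10 = 2)
b = I*√2 (b = √(-4 + 2) = √(-2) = I*√2 ≈ 1.4142*I)
(Z(-5, -6)*(-2))*b = (-6*(-2))*(I*√2) = 12*(I*√2) = 12*I*√2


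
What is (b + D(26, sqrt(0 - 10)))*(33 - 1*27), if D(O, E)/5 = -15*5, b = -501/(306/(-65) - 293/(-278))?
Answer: -94233330/66023 ≈ -1427.3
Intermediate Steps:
b = 9053070/66023 (b = -501/(306*(-1/65) - 293*(-1/278)) = -501/(-306/65 + 293/278) = -501/(-66023/18070) = -501*(-18070/66023) = 9053070/66023 ≈ 137.12)
D(O, E) = -375 (D(O, E) = 5*(-15*5) = 5*(-75) = -375)
(b + D(26, sqrt(0 - 10)))*(33 - 1*27) = (9053070/66023 - 375)*(33 - 1*27) = -15705555*(33 - 27)/66023 = -15705555/66023*6 = -94233330/66023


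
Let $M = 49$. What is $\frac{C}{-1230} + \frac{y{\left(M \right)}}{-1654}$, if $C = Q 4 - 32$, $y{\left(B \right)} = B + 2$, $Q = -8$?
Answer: $\frac{21563}{1017210} \approx 0.021198$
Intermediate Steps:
$y{\left(B \right)} = 2 + B$
$C = -64$ ($C = \left(-8\right) 4 - 32 = -32 - 32 = -64$)
$\frac{C}{-1230} + \frac{y{\left(M \right)}}{-1654} = - \frac{64}{-1230} + \frac{2 + 49}{-1654} = \left(-64\right) \left(- \frac{1}{1230}\right) + 51 \left(- \frac{1}{1654}\right) = \frac{32}{615} - \frac{51}{1654} = \frac{21563}{1017210}$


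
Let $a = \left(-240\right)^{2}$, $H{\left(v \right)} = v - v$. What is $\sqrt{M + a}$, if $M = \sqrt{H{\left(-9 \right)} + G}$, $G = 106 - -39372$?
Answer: $\sqrt{57600 + \sqrt{39478}} \approx 240.41$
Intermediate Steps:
$H{\left(v \right)} = 0$
$G = 39478$ ($G = 106 + 39372 = 39478$)
$a = 57600$
$M = \sqrt{39478}$ ($M = \sqrt{0 + 39478} = \sqrt{39478} \approx 198.69$)
$\sqrt{M + a} = \sqrt{\sqrt{39478} + 57600} = \sqrt{57600 + \sqrt{39478}}$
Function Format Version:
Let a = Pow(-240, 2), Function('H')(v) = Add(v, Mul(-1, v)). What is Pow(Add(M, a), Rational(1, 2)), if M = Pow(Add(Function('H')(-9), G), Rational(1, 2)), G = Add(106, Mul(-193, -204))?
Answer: Pow(Add(57600, Pow(39478, Rational(1, 2))), Rational(1, 2)) ≈ 240.41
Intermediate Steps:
Function('H')(v) = 0
G = 39478 (G = Add(106, 39372) = 39478)
a = 57600
M = Pow(39478, Rational(1, 2)) (M = Pow(Add(0, 39478), Rational(1, 2)) = Pow(39478, Rational(1, 2)) ≈ 198.69)
Pow(Add(M, a), Rational(1, 2)) = Pow(Add(Pow(39478, Rational(1, 2)), 57600), Rational(1, 2)) = Pow(Add(57600, Pow(39478, Rational(1, 2))), Rational(1, 2))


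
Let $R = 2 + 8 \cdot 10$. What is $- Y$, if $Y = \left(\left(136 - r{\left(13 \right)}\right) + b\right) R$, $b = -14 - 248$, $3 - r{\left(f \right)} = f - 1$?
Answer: $9594$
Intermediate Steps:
$r{\left(f \right)} = 4 - f$ ($r{\left(f \right)} = 3 - \left(f - 1\right) = 3 - \left(-1 + f\right) = 4 - f$)
$R = 82$ ($R = 2 + 80 = 82$)
$b = -262$
$Y = -9594$ ($Y = \left(\left(136 - \left(4 - 13\right)\right) - 262\right) 82 = \left(\left(136 - -9\right) - 262\right) 82 = \left(\left(136 + 9\right) - 262\right) 82 = \left(145 - 262\right) 82 = \left(-117\right) 82 = -9594$)
$- Y = \left(-1\right) \left(-9594\right) = 9594$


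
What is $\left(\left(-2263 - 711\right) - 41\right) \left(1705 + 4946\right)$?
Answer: $-20052765$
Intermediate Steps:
$\left(\left(-2263 - 711\right) - 41\right) \left(1705 + 4946\right) = \left(-2974 - 41\right) 6651 = \left(-3015\right) 6651 = -20052765$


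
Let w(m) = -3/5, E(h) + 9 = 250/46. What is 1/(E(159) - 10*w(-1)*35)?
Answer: 23/4748 ≈ 0.0048441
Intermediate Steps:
E(h) = -82/23 (E(h) = -9 + 250/46 = -9 + 250*(1/46) = -9 + 125/23 = -82/23)
w(m) = -⅗ (w(m) = -3*⅕ = -⅗)
1/(E(159) - 10*w(-1)*35) = 1/(-82/23 - 10*(-⅗)*35) = 1/(-82/23 + 6*35) = 1/(-82/23 + 210) = 1/(4748/23) = 23/4748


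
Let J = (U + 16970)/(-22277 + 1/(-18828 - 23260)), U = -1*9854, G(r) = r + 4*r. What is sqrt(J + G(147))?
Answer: 37*sqrt(52418257914458319)/312531459 ≈ 27.105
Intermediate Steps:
G(r) = 5*r
U = -9854
J = -99832736/312531459 (J = (-9854 + 16970)/(-22277 + 1/(-18828 - 23260)) = 7116/(-22277 + 1/(-42088)) = 7116/(-22277 - 1/42088) = 7116/(-937594377/42088) = 7116*(-42088/937594377) = -99832736/312531459 ≈ -0.31943)
sqrt(J + G(147)) = sqrt(-99832736/312531459 + 5*147) = sqrt(-99832736/312531459 + 735) = sqrt(229610789629/312531459) = 37*sqrt(52418257914458319)/312531459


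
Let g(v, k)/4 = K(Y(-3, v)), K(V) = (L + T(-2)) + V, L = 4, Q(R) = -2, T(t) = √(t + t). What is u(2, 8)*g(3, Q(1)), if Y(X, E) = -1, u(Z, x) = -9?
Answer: -108 - 72*I ≈ -108.0 - 72.0*I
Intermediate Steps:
T(t) = √2*√t (T(t) = √(2*t) = √2*√t)
K(V) = 4 + V + 2*I (K(V) = (4 + √2*√(-2)) + V = (4 + √2*(I*√2)) + V = (4 + 2*I) + V = 4 + V + 2*I)
g(v, k) = 12 + 8*I (g(v, k) = 4*(4 - 1 + 2*I) = 4*(3 + 2*I) = 12 + 8*I)
u(2, 8)*g(3, Q(1)) = -9*(12 + 8*I) = -108 - 72*I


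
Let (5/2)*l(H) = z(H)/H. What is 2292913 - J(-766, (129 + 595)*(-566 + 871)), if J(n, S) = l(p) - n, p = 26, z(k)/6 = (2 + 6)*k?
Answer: 11460639/5 ≈ 2.2921e+6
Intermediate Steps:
z(k) = 48*k (z(k) = 6*((2 + 6)*k) = 6*(8*k) = 48*k)
l(H) = 96/5 (l(H) = 2*((48*H)/H)/5 = (2/5)*48 = 96/5)
J(n, S) = 96/5 - n
2292913 - J(-766, (129 + 595)*(-566 + 871)) = 2292913 - (96/5 - 1*(-766)) = 2292913 - (96/5 + 766) = 2292913 - 1*3926/5 = 2292913 - 3926/5 = 11460639/5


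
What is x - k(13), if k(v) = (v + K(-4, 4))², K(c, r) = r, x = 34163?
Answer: 33874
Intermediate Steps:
k(v) = (4 + v)² (k(v) = (v + 4)² = (4 + v)²)
x - k(13) = 34163 - (4 + 13)² = 34163 - 1*17² = 34163 - 1*289 = 34163 - 289 = 33874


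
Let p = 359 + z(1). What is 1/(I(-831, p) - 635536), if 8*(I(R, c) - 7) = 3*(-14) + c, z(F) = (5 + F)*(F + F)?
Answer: -8/5083903 ≈ -1.5736e-6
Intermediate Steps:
z(F) = 2*F*(5 + F) (z(F) = (5 + F)*(2*F) = 2*F*(5 + F))
p = 371 (p = 359 + 2*1*(5 + 1) = 359 + 2*1*6 = 359 + 12 = 371)
I(R, c) = 7/4 + c/8 (I(R, c) = 7 + (3*(-14) + c)/8 = 7 + (-42 + c)/8 = 7 + (-21/4 + c/8) = 7/4 + c/8)
1/(I(-831, p) - 635536) = 1/((7/4 + (⅛)*371) - 635536) = 1/((7/4 + 371/8) - 635536) = 1/(385/8 - 635536) = 1/(-5083903/8) = -8/5083903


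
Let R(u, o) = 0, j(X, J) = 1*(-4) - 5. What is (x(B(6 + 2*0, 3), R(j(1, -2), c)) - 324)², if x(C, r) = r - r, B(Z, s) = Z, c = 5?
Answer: 104976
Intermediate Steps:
j(X, J) = -9 (j(X, J) = -4 - 5 = -9)
x(C, r) = 0
(x(B(6 + 2*0, 3), R(j(1, -2), c)) - 324)² = (0 - 324)² = (-324)² = 104976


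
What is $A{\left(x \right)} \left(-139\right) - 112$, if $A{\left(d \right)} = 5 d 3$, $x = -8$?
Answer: $16568$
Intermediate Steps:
$A{\left(d \right)} = 15 d$
$A{\left(x \right)} \left(-139\right) - 112 = 15 \left(-8\right) \left(-139\right) - 112 = \left(-120\right) \left(-139\right) - 112 = 16680 - 112 = 16568$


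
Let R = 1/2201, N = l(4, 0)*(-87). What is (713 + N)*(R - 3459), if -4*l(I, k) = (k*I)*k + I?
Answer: -6090606400/2201 ≈ -2.7672e+6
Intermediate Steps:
l(I, k) = -I/4 - I*k²/4 (l(I, k) = -((k*I)*k + I)/4 = -((I*k)*k + I)/4 = -(I*k² + I)/4 = -(I + I*k²)/4 = -I/4 - I*k²/4)
N = 87 (N = -¼*4*(1 + 0²)*(-87) = -¼*4*(1 + 0)*(-87) = -¼*4*1*(-87) = -1*(-87) = 87)
R = 1/2201 ≈ 0.00045434
(713 + N)*(R - 3459) = (713 + 87)*(1/2201 - 3459) = 800*(-7613258/2201) = -6090606400/2201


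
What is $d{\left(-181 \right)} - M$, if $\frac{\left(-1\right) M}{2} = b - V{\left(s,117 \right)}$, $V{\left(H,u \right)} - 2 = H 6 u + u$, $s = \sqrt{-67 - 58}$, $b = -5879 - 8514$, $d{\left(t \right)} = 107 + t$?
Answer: $-29098 - 7020 i \sqrt{5} \approx -29098.0 - 15697.0 i$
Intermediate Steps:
$b = -14393$ ($b = -5879 - 8514 = -14393$)
$s = 5 i \sqrt{5}$ ($s = \sqrt{-125} = 5 i \sqrt{5} \approx 11.18 i$)
$V{\left(H,u \right)} = 2 + u + 6 H u$ ($V{\left(H,u \right)} = 2 + \left(H 6 u + u\right) = 2 + \left(6 H u + u\right) = 2 + \left(u + 6 H u\right) = 2 + u + 6 H u$)
$M = 29024 + 7020 i \sqrt{5}$ ($M = - 2 \left(-14393 - \left(2 + 117 + 6 \cdot 5 i \sqrt{5} \cdot 117\right)\right) = - 2 \left(-14393 - \left(2 + 117 + 3510 i \sqrt{5}\right)\right) = - 2 \left(-14393 - \left(119 + 3510 i \sqrt{5}\right)\right) = - 2 \left(-14512 - 3510 i \sqrt{5}\right) = 29024 + 7020 i \sqrt{5} \approx 29024.0 + 15697.0 i$)
$d{\left(-181 \right)} - M = \left(107 - 181\right) - \left(29024 + 7020 i \sqrt{5}\right) = -74 - \left(29024 + 7020 i \sqrt{5}\right) = -29098 - 7020 i \sqrt{5}$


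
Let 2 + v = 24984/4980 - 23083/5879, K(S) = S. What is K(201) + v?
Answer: 488177848/2439785 ≈ 200.09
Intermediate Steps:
v = -2218937/2439785 (v = -2 + (24984/4980 - 23083/5879) = -2 + (24984*(1/4980) - 23083*1/5879) = -2 + (2082/415 - 23083/5879) = -2 + 2660633/2439785 = -2218937/2439785 ≈ -0.90948)
K(201) + v = 201 - 2218937/2439785 = 488177848/2439785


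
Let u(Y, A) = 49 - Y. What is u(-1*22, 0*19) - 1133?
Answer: -1062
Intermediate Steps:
u(-1*22, 0*19) - 1133 = (49 - (-1)*22) - 1133 = (49 - 1*(-22)) - 1133 = (49 + 22) - 1133 = 71 - 1133 = -1062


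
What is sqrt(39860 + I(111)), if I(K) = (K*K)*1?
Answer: sqrt(52181) ≈ 228.43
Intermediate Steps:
I(K) = K**2 (I(K) = K**2*1 = K**2)
sqrt(39860 + I(111)) = sqrt(39860 + 111**2) = sqrt(39860 + 12321) = sqrt(52181)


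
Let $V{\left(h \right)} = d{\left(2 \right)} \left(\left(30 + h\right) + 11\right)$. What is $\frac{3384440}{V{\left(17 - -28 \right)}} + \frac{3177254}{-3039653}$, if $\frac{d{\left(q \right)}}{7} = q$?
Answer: $\frac{2570924446376}{914935553} \approx 2810.0$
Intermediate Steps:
$d{\left(q \right)} = 7 q$
$V{\left(h \right)} = 574 + 14 h$ ($V{\left(h \right)} = 7 \cdot 2 \left(\left(30 + h\right) + 11\right) = 14 \left(41 + h\right) = 574 + 14 h$)
$\frac{3384440}{V{\left(17 - -28 \right)}} + \frac{3177254}{-3039653} = \frac{3384440}{574 + 14 \left(17 - -28\right)} + \frac{3177254}{-3039653} = \frac{3384440}{574 + 14 \left(17 + 28\right)} + 3177254 \left(- \frac{1}{3039653}\right) = \frac{3384440}{574 + 14 \cdot 45} - \frac{3177254}{3039653} = \frac{3384440}{574 + 630} - \frac{3177254}{3039653} = \frac{3384440}{1204} - \frac{3177254}{3039653} = 3384440 \cdot \frac{1}{1204} - \frac{3177254}{3039653} = \frac{846110}{301} - \frac{3177254}{3039653} = \frac{2570924446376}{914935553}$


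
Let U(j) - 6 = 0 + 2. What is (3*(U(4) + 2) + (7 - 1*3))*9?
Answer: 306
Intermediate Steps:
U(j) = 8 (U(j) = 6 + (0 + 2) = 6 + 2 = 8)
(3*(U(4) + 2) + (7 - 1*3))*9 = (3*(8 + 2) + (7 - 1*3))*9 = (3*10 + (7 - 3))*9 = (30 + 4)*9 = 34*9 = 306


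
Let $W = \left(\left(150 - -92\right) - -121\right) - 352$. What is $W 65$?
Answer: $715$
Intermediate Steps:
$W = 11$ ($W = \left(\left(150 + 92\right) + 121\right) - 352 = \left(242 + 121\right) - 352 = 363 - 352 = 11$)
$W 65 = 11 \cdot 65 = 715$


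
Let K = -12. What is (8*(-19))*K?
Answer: 1824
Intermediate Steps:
(8*(-19))*K = (8*(-19))*(-12) = -152*(-12) = 1824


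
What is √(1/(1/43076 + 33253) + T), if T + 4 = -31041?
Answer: I*√63697746131735192970441/1432406229 ≈ 176.2*I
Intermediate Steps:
T = -31045 (T = -4 - 31041 = -31045)
√(1/(1/43076 + 33253) + T) = √(1/(1/43076 + 33253) - 31045) = √(1/(1432406229/43076) - 31045) = √(43076/1432406229 - 31045) = √(-44469051336229/1432406229) = I*√63697746131735192970441/1432406229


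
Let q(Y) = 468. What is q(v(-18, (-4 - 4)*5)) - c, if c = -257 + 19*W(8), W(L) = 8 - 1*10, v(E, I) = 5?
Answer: 763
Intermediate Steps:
W(L) = -2 (W(L) = 8 - 10 = -2)
c = -295 (c = -257 + 19*(-2) = -257 - 38 = -295)
q(v(-18, (-4 - 4)*5)) - c = 468 - 1*(-295) = 468 + 295 = 763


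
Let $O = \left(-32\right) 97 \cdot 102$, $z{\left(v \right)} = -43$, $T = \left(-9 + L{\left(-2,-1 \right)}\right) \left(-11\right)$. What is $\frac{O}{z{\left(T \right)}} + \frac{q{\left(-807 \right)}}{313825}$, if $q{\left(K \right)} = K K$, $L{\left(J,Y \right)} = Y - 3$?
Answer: $\frac{99387509307}{13494475} \approx 7365.1$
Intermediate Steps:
$L{\left(J,Y \right)} = -3 + Y$ ($L{\left(J,Y \right)} = Y - 3 = -3 + Y$)
$q{\left(K \right)} = K^{2}$
$T = 143$ ($T = \left(-9 - 4\right) \left(-11\right) = \left(-13\right) \left(-11\right) = 143$)
$O = -316608$ ($O = \left(-3104\right) 102 = -316608$)
$\frac{O}{z{\left(T \right)}} + \frac{q{\left(-807 \right)}}{313825} = - \frac{316608}{-43} + \frac{\left(-807\right)^{2}}{313825} = \left(-316608\right) \left(- \frac{1}{43}\right) + 651249 \cdot \frac{1}{313825} = \frac{316608}{43} + \frac{651249}{313825} = \frac{99387509307}{13494475}$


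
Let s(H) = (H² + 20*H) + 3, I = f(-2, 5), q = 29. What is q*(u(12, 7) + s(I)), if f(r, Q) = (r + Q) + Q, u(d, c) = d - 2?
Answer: 6873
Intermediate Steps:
u(d, c) = -2 + d
f(r, Q) = r + 2*Q (f(r, Q) = (Q + r) + Q = r + 2*Q)
I = 8 (I = -2 + 2*5 = -2 + 10 = 8)
s(H) = 3 + H² + 20*H
q*(u(12, 7) + s(I)) = 29*((-2 + 12) + (3 + 8² + 20*8)) = 29*(10 + (3 + 64 + 160)) = 29*(10 + 227) = 29*237 = 6873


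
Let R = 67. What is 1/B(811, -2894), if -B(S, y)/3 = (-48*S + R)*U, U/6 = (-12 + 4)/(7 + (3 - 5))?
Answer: -5/5595984 ≈ -8.9350e-7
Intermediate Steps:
U = -48/5 (U = 6*((-12 + 4)/(7 + (3 - 5))) = 6*(-8/(7 - 2)) = 6*(-8/5) = -48/5 ≈ -9.6000)
B(S, y) = 9648/5 - 6912*S/5 (B(S, y) = -3*(-48*S + 67)*(-48)/5 = -3*(67 - 48*S)*(-48)/5 = -3*(-3216/5 + 2304*S/5) = 9648/5 - 6912*S/5)
1/B(811, -2894) = 1/(9648/5 - 6912/5*811) = 1/(9648/5 - 5605632/5) = 1/(-5595984/5) = -5/5595984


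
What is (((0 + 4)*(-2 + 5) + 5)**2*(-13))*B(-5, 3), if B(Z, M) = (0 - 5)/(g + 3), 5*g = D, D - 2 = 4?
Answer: 93925/21 ≈ 4472.6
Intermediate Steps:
D = 6 (D = 2 + 4 = 6)
g = 6/5 (g = (1/5)*6 = 6/5 ≈ 1.2000)
B(Z, M) = -25/21 (B(Z, M) = (0 - 5)/(6/5 + 3) = -5/21/5 = -5*5/21 = -25/21)
(((0 + 4)*(-2 + 5) + 5)**2*(-13))*B(-5, 3) = (((0 + 4)*(-2 + 5) + 5)**2*(-13))*(-25/21) = ((4*3 + 5)**2*(-13))*(-25/21) = ((12 + 5)**2*(-13))*(-25/21) = (17**2*(-13))*(-25/21) = (289*(-13))*(-25/21) = -3757*(-25/21) = 93925/21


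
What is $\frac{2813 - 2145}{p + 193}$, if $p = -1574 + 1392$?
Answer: $\frac{668}{11} \approx 60.727$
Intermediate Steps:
$p = -182$
$\frac{2813 - 2145}{p + 193} = \frac{2813 - 2145}{-182 + 193} = \frac{668}{11}$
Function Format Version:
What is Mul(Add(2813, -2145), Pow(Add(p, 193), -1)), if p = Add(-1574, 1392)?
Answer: Rational(668, 11) ≈ 60.727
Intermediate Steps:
p = -182
Mul(Add(2813, -2145), Pow(Add(p, 193), -1)) = Mul(Add(2813, -2145), Pow(Add(-182, 193), -1)) = Mul(668, Pow(11, -1)) = Mul(668, Rational(1, 11)) = Rational(668, 11)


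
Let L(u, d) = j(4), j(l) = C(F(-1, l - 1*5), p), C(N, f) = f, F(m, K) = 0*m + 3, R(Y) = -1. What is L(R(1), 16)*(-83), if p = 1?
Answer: -83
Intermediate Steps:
F(m, K) = 3 (F(m, K) = 0 + 3 = 3)
j(l) = 1
L(u, d) = 1
L(R(1), 16)*(-83) = 1*(-83) = -83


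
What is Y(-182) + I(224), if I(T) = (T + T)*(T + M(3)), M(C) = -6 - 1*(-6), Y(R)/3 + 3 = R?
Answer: 99797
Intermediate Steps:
Y(R) = -9 + 3*R
M(C) = 0 (M(C) = -6 + 6 = 0)
I(T) = 2*T² (I(T) = (T + T)*(T + 0) = (2*T)*T = 2*T²)
Y(-182) + I(224) = (-9 + 3*(-182)) + 2*224² = (-9 - 546) + 2*50176 = -555 + 100352 = 99797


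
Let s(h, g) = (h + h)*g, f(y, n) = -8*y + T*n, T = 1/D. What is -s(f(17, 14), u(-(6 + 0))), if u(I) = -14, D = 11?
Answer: -41496/11 ≈ -3772.4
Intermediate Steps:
T = 1/11 ≈ 0.090909
f(y, n) = -8*y + n/11
s(h, g) = 2*g*h (s(h, g) = (2*h)*g = 2*g*h)
-s(f(17, 14), u(-(6 + 0))) = -2*(-14)*(-8*17 + (1/11)*14) = -2*(-14)*(-136 + 14/11) = -2*(-14)*(-1482)/11 = -1*41496/11 = -41496/11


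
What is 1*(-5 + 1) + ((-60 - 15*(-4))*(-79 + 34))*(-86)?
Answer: -4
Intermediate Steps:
1*(-5 + 1) + ((-60 - 15*(-4))*(-79 + 34))*(-86) = 1*(-4) + ((-60 + 60)*(-45))*(-86) = -4 + (0*(-45))*(-86) = -4 + 0*(-86) = -4 + 0 = -4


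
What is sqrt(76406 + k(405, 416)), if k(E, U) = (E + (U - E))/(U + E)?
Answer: sqrt(51501118182)/821 ≈ 276.42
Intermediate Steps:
k(E, U) = U/(E + U)
sqrt(76406 + k(405, 416)) = sqrt(76406 + 416/(405 + 416)) = sqrt(76406 + 416/821) = sqrt(62729742/821) = sqrt(51501118182)/821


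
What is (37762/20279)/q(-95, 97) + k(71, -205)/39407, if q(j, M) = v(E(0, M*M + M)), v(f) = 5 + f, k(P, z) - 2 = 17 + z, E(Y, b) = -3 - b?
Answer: -18668083855/3797487395856 ≈ -0.0049159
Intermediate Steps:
k(P, z) = 19 + z (k(P, z) = 2 + (17 + z) = 19 + z)
q(j, M) = 2 - M - M**2 (q(j, M) = 5 + (-3 - (M*M + M)) = 5 + (-3 - (M**2 + M)) = 5 + (-3 - (M + M**2)) = 5 + (-3 + (-M - M**2)) = 5 + (-3 - M - M**2) = 2 - M - M**2)
(37762/20279)/q(-95, 97) + k(71, -205)/39407 = (37762/20279)/(2 - 1*97*(1 + 97)) + (19 - 205)/39407 = (37762*(1/20279))/(2 - 1*97*98) - 186*1/39407 = 37762/(20279*(2 - 9506)) - 186/39407 = (37762/20279)/(-9504) - 186/39407 = (37762/20279)*(-1/9504) - 186/39407 = -18881/96365808 - 186/39407 = -18668083855/3797487395856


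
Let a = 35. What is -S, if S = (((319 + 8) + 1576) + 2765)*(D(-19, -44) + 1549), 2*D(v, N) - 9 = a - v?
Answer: -7377774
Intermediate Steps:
D(v, N) = 22 - v/2 (D(v, N) = 9/2 + (35 - v)/2 = 9/2 + (35/2 - v/2) = 22 - v/2)
S = 7377774 (S = (((319 + 8) + 1576) + 2765)*((22 - 1/2*(-19)) + 1549) = ((327 + 1576) + 2765)*((22 + 19/2) + 1549) = (1903 + 2765)*(63/2 + 1549) = 4668*(3161/2) = 7377774)
-S = -1*7377774 = -7377774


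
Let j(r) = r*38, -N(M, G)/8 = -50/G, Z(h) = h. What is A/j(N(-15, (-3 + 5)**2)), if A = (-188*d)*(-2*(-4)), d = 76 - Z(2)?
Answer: -13912/475 ≈ -29.288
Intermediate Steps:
d = 74 (d = 76 - 1*2 = 76 - 2 = 74)
N(M, G) = 400/G (N(M, G) = -(-400)/G = 400/G)
j(r) = 38*r
A = -111296 (A = (-188*74)*(-2*(-4)) = -13912*8 = -111296)
A/j(N(-15, (-3 + 5)**2)) = -111296*(-3 + 5)**2/15200 = -111296/(38*(400/(2**2))) = -111296/(38*(400/4)) = -111296/(38*(400*(1/4))) = -111296/(38*100) = -111296/3800 = -111296*1/3800 = -13912/475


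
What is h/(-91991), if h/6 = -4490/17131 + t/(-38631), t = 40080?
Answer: 1720127340/20292836241017 ≈ 8.4765e-5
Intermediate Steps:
h = -1720127340/220595887 (h = 6*(-4490/17131 + 40080/(-38631)) = 6*(-4490*1/17131 + 40080*(-1/38631)) = 6*(-4490/17131 - 13360/12877) = 6*(-286687890/220595887) = -1720127340/220595887 ≈ -7.7976)
h/(-91991) = -1720127340/220595887/(-91991) = -1720127340/220595887*(-1/91991) = 1720127340/20292836241017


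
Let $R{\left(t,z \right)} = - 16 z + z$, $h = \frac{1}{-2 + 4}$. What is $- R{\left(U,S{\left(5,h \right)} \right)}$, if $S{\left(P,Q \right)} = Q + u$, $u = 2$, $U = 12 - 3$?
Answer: $\frac{75}{2} \approx 37.5$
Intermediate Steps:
$U = 9$ ($U = 12 - 3 = 9$)
$h = \frac{1}{2} \approx 0.5$
$S{\left(P,Q \right)} = 2 + Q$ ($S{\left(P,Q \right)} = Q + 2 = 2 + Q$)
$R{\left(t,z \right)} = - 15 z$
$- R{\left(U,S{\left(5,h \right)} \right)} = - \left(-15\right) \left(2 + \frac{1}{2}\right) = - \frac{\left(-15\right) 5}{2} = \left(-1\right) \left(- \frac{75}{2}\right) = \frac{75}{2}$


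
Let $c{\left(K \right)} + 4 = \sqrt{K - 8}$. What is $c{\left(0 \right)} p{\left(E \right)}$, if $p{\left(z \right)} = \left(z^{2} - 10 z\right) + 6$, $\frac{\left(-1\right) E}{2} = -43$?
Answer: $-26168 + 13084 i \sqrt{2} \approx -26168.0 + 18504.0 i$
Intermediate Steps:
$E = 86$ ($E = \left(-2\right) \left(-43\right) = 86$)
$c{\left(K \right)} = -4 + \sqrt{-8 + K}$ ($c{\left(K \right)} = -4 + \sqrt{K - 8} = -4 + \sqrt{-8 + K}$)
$p{\left(z \right)} = 6 + z^{2} - 10 z$
$c{\left(0 \right)} p{\left(E \right)} = \left(-4 + \sqrt{-8 + 0}\right) \left(6 + 86^{2} - 860\right) = \left(-4 + \sqrt{-8}\right) \left(6 + 7396 - 860\right) = \left(-4 + 2 i \sqrt{2}\right) 6542 = -26168 + 13084 i \sqrt{2}$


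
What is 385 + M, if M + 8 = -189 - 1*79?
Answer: 109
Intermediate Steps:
M = -276 (M = -8 + (-189 - 1*79) = -8 + (-189 - 79) = -8 - 268 = -276)
385 + M = 385 - 276 = 109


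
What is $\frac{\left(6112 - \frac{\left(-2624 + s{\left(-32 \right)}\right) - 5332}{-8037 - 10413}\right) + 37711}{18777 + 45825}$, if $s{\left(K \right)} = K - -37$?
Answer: $\frac{808526399}{1191906900} \approx 0.67835$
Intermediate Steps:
$s{\left(K \right)} = 37 + K$ ($s{\left(K \right)} = K + 37 = 37 + K$)
$\frac{\left(6112 - \frac{\left(-2624 + s{\left(-32 \right)}\right) - 5332}{-8037 - 10413}\right) + 37711}{18777 + 45825} = \frac{\left(6112 - \frac{\left(-2624 + \left(37 - 32\right)\right) - 5332}{-8037 - 10413}\right) + 37711}{18777 + 45825} = \frac{\left(6112 - \frac{\left(-2624 + 5\right) - 5332}{-18450}\right) + 37711}{64602} = \left(\left(6112 - \left(-2619 - 5332\right) \left(- \frac{1}{18450}\right)\right) + 37711\right) \frac{1}{64602} = \left(\left(6112 - \left(-7951\right) \left(- \frac{1}{18450}\right)\right) + 37711\right) \frac{1}{64602} = \left(\left(6112 - \frac{7951}{18450}\right) + 37711\right) \frac{1}{64602} = \left(\frac{112758449}{18450} + 37711\right) \frac{1}{64602} = \frac{808526399}{18450} \cdot \frac{1}{64602} = \frac{808526399}{1191906900}$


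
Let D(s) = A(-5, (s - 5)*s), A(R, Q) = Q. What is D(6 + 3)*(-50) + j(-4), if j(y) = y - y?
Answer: -1800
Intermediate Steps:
j(y) = 0
D(s) = s*(-5 + s) (D(s) = (s - 5)*s = (-5 + s)*s = s*(-5 + s))
D(6 + 3)*(-50) + j(-4) = ((6 + 3)*(-5 + (6 + 3)))*(-50) + 0 = (9*(-5 + 9))*(-50) + 0 = (9*4)*(-50) + 0 = 36*(-50) + 0 = -1800 + 0 = -1800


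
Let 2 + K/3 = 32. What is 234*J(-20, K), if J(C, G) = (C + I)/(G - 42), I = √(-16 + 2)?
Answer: -195/2 + 39*I*√14/8 ≈ -97.5 + 18.241*I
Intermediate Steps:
K = 90 (K = -6 + 3*32 = -6 + 96 = 90)
I = I*√14 (I = √(-14) = I*√14 ≈ 3.7417*I)
J(C, G) = (C + I*√14)/(-42 + G) (J(C, G) = (C + I*√14)/(G - 42) = (C + I*√14)/(-42 + G))
234*J(-20, K) = 234*((-20 + I*√14)/(-42 + 90)) = 234*((-20 + I*√14)/48) = 234*(-5/12 + I*√14/48) = -195/2 + 39*I*√14/8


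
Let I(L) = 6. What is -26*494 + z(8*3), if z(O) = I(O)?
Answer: -12838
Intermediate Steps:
z(O) = 6
-26*494 + z(8*3) = -26*494 + 6 = -12844 + 6 = -12838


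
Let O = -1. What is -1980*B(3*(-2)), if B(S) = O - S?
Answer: -9900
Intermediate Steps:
B(S) = -1 - S
-1980*B(3*(-2)) = -1980*(-1 - 3*(-2)) = -1980*(-1 - 1*(-6)) = -1980*(-1 + 6) = -1980*5 = -9900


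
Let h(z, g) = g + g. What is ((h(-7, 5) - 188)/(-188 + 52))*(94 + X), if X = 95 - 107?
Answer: 3649/34 ≈ 107.32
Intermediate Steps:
h(z, g) = 2*g
X = -12
((h(-7, 5) - 188)/(-188 + 52))*(94 + X) = ((2*5 - 188)/(-188 + 52))*(94 - 12) = ((10 - 188)/(-136))*82 = -178*(-1/136)*82 = (89/68)*82 = 3649/34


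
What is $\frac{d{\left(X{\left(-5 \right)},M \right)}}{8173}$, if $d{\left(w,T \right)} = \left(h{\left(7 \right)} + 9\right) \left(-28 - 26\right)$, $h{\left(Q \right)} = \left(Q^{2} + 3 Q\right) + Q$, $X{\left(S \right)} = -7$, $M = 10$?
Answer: $- \frac{4644}{8173} \approx -0.56821$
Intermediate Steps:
$h{\left(Q \right)} = Q^{2} + 4 Q$
$d{\left(w,T \right)} = -4644$ ($d{\left(w,T \right)} = \left(7 \left(4 + 7\right) + 9\right) \left(-28 - 26\right) = \left(7 \cdot 11 + 9\right) \left(-54\right) = \left(77 + 9\right) \left(-54\right) = 86 \left(-54\right) = -4644$)
$\frac{d{\left(X{\left(-5 \right)},M \right)}}{8173} = - \frac{4644}{8173}$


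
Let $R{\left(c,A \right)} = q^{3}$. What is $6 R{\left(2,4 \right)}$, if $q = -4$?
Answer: $-384$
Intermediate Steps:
$R{\left(c,A \right)} = -64$ ($R{\left(c,A \right)} = \left(-4\right)^{3} = -64$)
$6 R{\left(2,4 \right)} = 6 \left(-64\right) = -384$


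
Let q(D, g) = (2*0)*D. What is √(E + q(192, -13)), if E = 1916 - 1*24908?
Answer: 4*I*√1437 ≈ 151.63*I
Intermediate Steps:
q(D, g) = 0 (q(D, g) = 0*D = 0)
E = -22992 (E = 1916 - 24908 = -22992)
√(E + q(192, -13)) = √(-22992 + 0) = √(-22992) = 4*I*√1437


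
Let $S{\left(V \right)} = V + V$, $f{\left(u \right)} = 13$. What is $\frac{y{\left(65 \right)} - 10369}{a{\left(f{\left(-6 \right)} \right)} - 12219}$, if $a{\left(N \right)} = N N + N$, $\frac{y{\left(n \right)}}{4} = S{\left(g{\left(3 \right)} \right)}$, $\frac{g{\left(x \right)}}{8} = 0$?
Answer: $\frac{10369}{12037} \approx 0.86143$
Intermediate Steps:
$g{\left(x \right)} = 0$ ($g{\left(x \right)} = 8 \cdot 0 = 0$)
$S{\left(V \right)} = 2 V$
$y{\left(n \right)} = 0$ ($y{\left(n \right)} = 4 \cdot 2 \cdot 0 = 4 \cdot 0 = 0$)
$a{\left(N \right)} = N + N^{2}$ ($a{\left(N \right)} = N^{2} + N = N + N^{2}$)
$\frac{y{\left(65 \right)} - 10369}{a{\left(f{\left(-6 \right)} \right)} - 12219} = \frac{0 - 10369}{13 \left(1 + 13\right) - 12219} = - \frac{10369}{13 \cdot 14 - 12219} = - \frac{10369}{182 - 12219} = - \frac{10369}{-12037} = \left(-10369\right) \left(- \frac{1}{12037}\right) = \frac{10369}{12037}$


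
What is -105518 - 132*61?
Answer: -113570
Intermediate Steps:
-105518 - 132*61 = -105518 - 8052 = -113570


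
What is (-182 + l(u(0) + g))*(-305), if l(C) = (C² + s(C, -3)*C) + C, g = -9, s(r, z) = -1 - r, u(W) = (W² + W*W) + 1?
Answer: 55510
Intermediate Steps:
u(W) = 1 + 2*W² (u(W) = (W² + W²) + 1 = 2*W² + 1 = 1 + 2*W²)
l(C) = C + C² + C*(-1 - C) (l(C) = (C² + (-1 - C)*C) + C = (C² + C*(-1 - C)) + C = C + C² + C*(-1 - C))
(-182 + l(u(0) + g))*(-305) = (-182 + 0)*(-305) = -182*(-305) = 55510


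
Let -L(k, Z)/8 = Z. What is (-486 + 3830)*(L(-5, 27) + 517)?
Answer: 1006544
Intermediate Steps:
L(k, Z) = -8*Z
(-486 + 3830)*(L(-5, 27) + 517) = (-486 + 3830)*(-8*27 + 517) = 3344*(-216 + 517) = 3344*301 = 1006544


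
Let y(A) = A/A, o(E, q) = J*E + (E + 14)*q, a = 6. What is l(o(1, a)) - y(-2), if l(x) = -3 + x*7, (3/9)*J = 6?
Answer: 752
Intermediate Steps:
J = 18 (J = 3*6 = 18)
o(E, q) = 18*E + q*(14 + E) (o(E, q) = 18*E + (E + 14)*q = 18*E + (14 + E)*q = 18*E + q*(14 + E))
l(x) = -3 + 7*x
y(A) = 1
l(o(1, a)) - y(-2) = (-3 + 7*(14*6 + 18*1 + 1*6)) - 1*1 = (-3 + 7*(84 + 18 + 6)) - 1 = (-3 + 7*108) - 1 = (-3 + 756) - 1 = 753 - 1 = 752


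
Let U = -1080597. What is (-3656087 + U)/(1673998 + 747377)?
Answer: -4736684/2421375 ≈ -1.9562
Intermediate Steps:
(-3656087 + U)/(1673998 + 747377) = (-3656087 - 1080597)/(1673998 + 747377) = -4736684/2421375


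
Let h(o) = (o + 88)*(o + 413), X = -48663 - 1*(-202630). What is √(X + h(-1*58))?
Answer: √164617 ≈ 405.73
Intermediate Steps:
X = 153967 (X = -48663 + 202630 = 153967)
h(o) = (88 + o)*(413 + o)
√(X + h(-1*58)) = √(153967 + (36344 + (-1*58)² + 501*(-1*58))) = √(153967 + (36344 + (-58)² + 501*(-58))) = √(153967 + (36344 + 3364 - 29058)) = √(153967 + 10650) = √164617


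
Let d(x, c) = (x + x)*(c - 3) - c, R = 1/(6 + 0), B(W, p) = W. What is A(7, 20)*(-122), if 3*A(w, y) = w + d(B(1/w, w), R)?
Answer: -15433/63 ≈ -244.97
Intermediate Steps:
R = ⅙ (R = 1/6 = ⅙ ≈ 0.16667)
d(x, c) = -c + 2*x*(-3 + c) (d(x, c) = (2*x)*(-3 + c) - c = 2*x*(-3 + c) - c = -c + 2*x*(-3 + c))
A(w, y) = -1/18 - 17/(9*w) + w/3 (A(w, y) = (w + (-1*⅙ - 6/w + 2*(⅙)/w))/3 = (w + (-⅙ - 6/w + 1/(3*w)))/3 = (w + (-⅙ - 17/(3*w)))/3 = (-⅙ + w - 17/(3*w))/3 = -1/18 - 17/(9*w) + w/3)
A(7, 20)*(-122) = ((1/18)*(-34 + 7*(-1 + 6*7))/7)*(-122) = ((1/18)*(⅐)*(-34 + 7*(-1 + 42)))*(-122) = ((1/18)*(⅐)*(-34 + 7*41))*(-122) = ((1/18)*(⅐)*(-34 + 287))*(-122) = ((1/18)*(⅐)*253)*(-122) = (253/126)*(-122) = -15433/63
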